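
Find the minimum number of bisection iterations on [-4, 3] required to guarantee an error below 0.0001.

We need (b-a)/2^n ≤ 0.0001
(3 - (-4))/2^n ≤ 0.0001
7/2^n ≤ 0.0001
2^n ≥ 70000
n ≥ log₂(70000) = 16.10
n ≥ 17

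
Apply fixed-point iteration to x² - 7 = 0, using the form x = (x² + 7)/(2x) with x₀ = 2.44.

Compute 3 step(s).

Equation: x² - 7 = 0
Fixed-point form: x = (x² + 7)/(2x)
x₀ = 2.44

x_1 = g(2.440000) = 2.654426
x_2 = g(2.654426) = 2.645765
x_3 = g(2.645765) = 2.645751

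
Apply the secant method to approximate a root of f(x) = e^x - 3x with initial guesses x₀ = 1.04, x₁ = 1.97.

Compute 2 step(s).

f(x) = e^x - 3x
x₀ = 1.04, x₁ = 1.97

Secant formula: x_{n+1} = x_n - f(x_n)(x_n - x_{n-1})/(f(x_n) - f(x_{n-1}))

Iteration 1:
  f(1.040000) = -0.290783
  f(1.970000) = 1.260676
  x_2 = 1.970000 - 1.260676×(1.970000 - 1.040000)/(1.260676 - (-0.290783))
       = 1.214306
Iteration 2:
  f(1.970000) = 1.260676
  f(1.214306) = -0.274962
  x_3 = 1.214306 - (-0.274962)×(1.214306 - 1.970000)/(-0.274962 - 1.260676)
       = 1.349616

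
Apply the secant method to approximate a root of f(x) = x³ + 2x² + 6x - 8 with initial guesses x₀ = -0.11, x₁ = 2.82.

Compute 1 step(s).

f(x) = x³ + 2x² + 6x - 8
x₀ = -0.11, x₁ = 2.82

Secant formula: x_{n+1} = x_n - f(x_n)(x_n - x_{n-1})/(f(x_n) - f(x_{n-1}))

Iteration 1:
  f(-0.110000) = -8.637131
  f(2.820000) = 47.250568
  x_2 = 2.820000 - 47.250568×(2.820000 - (-0.110000))/(47.250568 - (-8.637131))
       = 0.342815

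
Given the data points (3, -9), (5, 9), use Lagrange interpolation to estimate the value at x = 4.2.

Lagrange interpolation formula:
P(x) = Σ yᵢ × Lᵢ(x)
where Lᵢ(x) = Π_{j≠i} (x - xⱼ)/(xᵢ - xⱼ)

L_0(4.2) = (4.2 - 5)/(3 - 5) = 0.400000
L_1(4.2) = (4.2 - 3)/(5 - 3) = 0.600000

P(4.2) = (-9)×L_0(4.2) + 9×L_1(4.2)
P(4.2) = 1.800000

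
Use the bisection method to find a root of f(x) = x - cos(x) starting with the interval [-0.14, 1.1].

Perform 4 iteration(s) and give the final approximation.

f(x) = x - cos(x)
Initial interval: [-0.14, 1.1]

Iteration 1:
  c_1 = (-0.140000 + 1.100000)/2 = 0.480000
  f(c_1) = f(0.480000) = -0.406995
  f(a) × f(c) ≥ 0, new interval: [0.480000, 1.100000]
Iteration 2:
  c_2 = (0.480000 + 1.100000)/2 = 0.790000
  f(c_2) = f(0.790000) = 0.086155
  f(a) × f(c) < 0, new interval: [0.480000, 0.790000]
Iteration 3:
  c_3 = (0.480000 + 0.790000)/2 = 0.635000
  f(c_3) = f(0.635000) = -0.170072
  f(a) × f(c) ≥ 0, new interval: [0.635000, 0.790000]
Iteration 4:
  c_4 = (0.635000 + 0.790000)/2 = 0.712500
  f(c_4) = f(0.712500) = -0.044230
  f(a) × f(c) ≥ 0, new interval: [0.712500, 0.790000]

After 4 iteration(s), the approximation is c_4 = 0.712500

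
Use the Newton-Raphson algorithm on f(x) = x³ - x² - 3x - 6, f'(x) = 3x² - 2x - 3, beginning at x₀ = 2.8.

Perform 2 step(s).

f(x) = x³ - x² - 3x - 6
f'(x) = 3x² - 2x - 3
x₀ = 2.8

Newton-Raphson formula: x_{n+1} = x_n - f(x_n)/f'(x_n)

Iteration 1:
  f(2.800000) = -0.288000
  f'(2.800000) = 14.920000
  x_1 = 2.800000 - (-0.288000)/14.920000 = 2.819303
Iteration 2:
  f(2.819303) = 0.002764
  f'(2.819303) = 15.206801
  x_2 = 2.819303 - 0.002764/15.206801 = 2.819121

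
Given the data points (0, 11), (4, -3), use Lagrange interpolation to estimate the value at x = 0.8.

Lagrange interpolation formula:
P(x) = Σ yᵢ × Lᵢ(x)
where Lᵢ(x) = Π_{j≠i} (x - xⱼ)/(xᵢ - xⱼ)

L_0(0.8) = (0.8 - 4)/(0 - 4) = 0.800000
L_1(0.8) = (0.8 - 0)/(4 - 0) = 0.200000

P(0.8) = 11×L_0(0.8) + (-3)×L_1(0.8)
P(0.8) = 8.200000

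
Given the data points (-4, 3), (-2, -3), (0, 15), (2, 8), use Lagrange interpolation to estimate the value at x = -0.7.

Lagrange interpolation formula:
P(x) = Σ yᵢ × Lᵢ(x)
where Lᵢ(x) = Π_{j≠i} (x - xⱼ)/(xᵢ - xⱼ)

L_0(-0.7) = (-0.7 - (-2))/(-4 - (-2)) × (-0.7 - 0)/(-4 - 0) × (-0.7 - 2)/(-4 - 2) = -0.051187
L_1(-0.7) = (-0.7 - (-4))/(-2 - (-4)) × (-0.7 - 0)/(-2 - 0) × (-0.7 - 2)/(-2 - 2) = 0.389812
L_2(-0.7) = (-0.7 - (-4))/(0 - (-4)) × (-0.7 - (-2))/(0 - (-2)) × (-0.7 - 2)/(0 - 2) = 0.723938
L_3(-0.7) = (-0.7 - (-4))/(2 - (-4)) × (-0.7 - (-2))/(2 - (-2)) × (-0.7 - 0)/(2 - 0) = -0.062562

P(-0.7) = 3×L_0(-0.7) + (-3)×L_1(-0.7) + 15×L_2(-0.7) + 8×L_3(-0.7)
P(-0.7) = 9.035562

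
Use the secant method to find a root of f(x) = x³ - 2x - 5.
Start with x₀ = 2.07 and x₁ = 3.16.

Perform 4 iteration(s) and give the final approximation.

f(x) = x³ - 2x - 5
x₀ = 2.07, x₁ = 3.16

Secant formula: x_{n+1} = x_n - f(x_n)(x_n - x_{n-1})/(f(x_n) - f(x_{n-1}))

Iteration 1:
  f(2.070000) = -0.270257
  f(3.160000) = 20.234496
  x_2 = 3.160000 - 20.234496×(3.160000 - 2.070000)/(20.234496 - (-0.270257))
       = 2.084366
Iteration 2:
  f(3.160000) = 20.234496
  f(2.084366) = -0.113029
  x_3 = 2.084366 - (-0.113029)×(2.084366 - 3.160000)/(-0.113029 - 20.234496)
       = 2.090341
Iteration 3:
  f(2.084366) = -0.113029
  f(2.090341) = -0.046878
  x_4 = 2.090341 - (-0.046878)×(2.090341 - 2.084366)/(-0.046878 - (-0.113029))
       = 2.094576
Iteration 4:
  f(2.090341) = -0.046878
  f(2.094576) = 0.000271
  x_5 = 2.094576 - 0.000271×(2.094576 - 2.090341)/(0.000271 - (-0.046878))
       = 2.094551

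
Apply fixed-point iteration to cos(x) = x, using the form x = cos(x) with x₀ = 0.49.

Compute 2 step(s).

Equation: cos(x) = x
Fixed-point form: x = cos(x)
x₀ = 0.49

x_1 = g(0.490000) = 0.882333
x_2 = g(0.882333) = 0.635351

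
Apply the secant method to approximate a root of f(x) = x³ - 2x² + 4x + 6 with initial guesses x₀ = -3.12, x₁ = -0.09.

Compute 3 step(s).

f(x) = x³ - 2x² + 4x + 6
x₀ = -3.12, x₁ = -0.09

Secant formula: x_{n+1} = x_n - f(x_n)(x_n - x_{n-1})/(f(x_n) - f(x_{n-1}))

Iteration 1:
  f(-3.120000) = -56.320128
  f(-0.090000) = 5.623071
  x_2 = -0.090000 - 5.623071×(-0.090000 - (-3.120000))/(5.623071 - (-56.320128))
       = -0.365057
Iteration 2:
  f(-0.090000) = 5.623071
  f(-0.365057) = 4.224589
  x_3 = -0.365057 - 4.224589×(-0.365057 - (-0.090000))/(4.224589 - 5.623071)
       = -1.195960
Iteration 3:
  f(-0.365057) = 4.224589
  f(-1.195960) = -3.355085
  x_4 = -1.195960 - (-3.355085)×(-1.195960 - (-0.365057))/(-3.355085 - 4.224589)
       = -0.828167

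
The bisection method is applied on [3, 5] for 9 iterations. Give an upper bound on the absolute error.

Bisection error bound: |error| ≤ (b-a)/2^n
|error| ≤ (5 - 3)/2^9 = 2/2^9
|error| ≤ 0.0039062500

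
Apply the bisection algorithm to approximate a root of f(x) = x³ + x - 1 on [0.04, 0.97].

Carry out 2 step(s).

f(x) = x³ + x - 1
Initial interval: [0.04, 0.97]

Iteration 1:
  c_1 = (0.040000 + 0.970000)/2 = 0.505000
  f(c_1) = f(0.505000) = -0.366212
  f(a) × f(c) ≥ 0, new interval: [0.505000, 0.970000]
Iteration 2:
  c_2 = (0.505000 + 0.970000)/2 = 0.737500
  f(c_2) = f(0.737500) = 0.138631
  f(a) × f(c) < 0, new interval: [0.505000, 0.737500]

After 2 iteration(s), the approximation is c_2 = 0.737500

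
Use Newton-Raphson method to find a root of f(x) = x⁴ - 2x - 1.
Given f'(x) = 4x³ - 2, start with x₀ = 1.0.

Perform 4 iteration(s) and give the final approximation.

f(x) = x⁴ - 2x - 1
f'(x) = 4x³ - 2
x₀ = 1.0

Newton-Raphson formula: x_{n+1} = x_n - f(x_n)/f'(x_n)

Iteration 1:
  f(1.000000) = -2.000000
  f'(1.000000) = 2.000000
  x_1 = 1.000000 - (-2.000000)/2.000000 = 2.000000
Iteration 2:
  f(2.000000) = 11.000000
  f'(2.000000) = 30.000000
  x_2 = 2.000000 - 11.000000/30.000000 = 1.633333
Iteration 3:
  f(1.633333) = 2.850372
  f'(1.633333) = 15.429481
  x_3 = 1.633333 - 2.850372/15.429481 = 1.448598
Iteration 4:
  f(1.448598) = 0.506238
  f'(1.448598) = 10.159160
  x_4 = 1.448598 - 0.506238/10.159160 = 1.398767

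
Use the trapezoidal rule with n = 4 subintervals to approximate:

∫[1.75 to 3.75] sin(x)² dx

f(x) = sin(x)²
a = 1.75, b = 3.75, n = 4
h = (b - a)/n = 0.500000

Trapezoidal rule: (h/2)[f(x₀) + 2f(x₁) + 2f(x₂) + ... + f(xₙ)]

x_0 = 1.7500, f(x_0) = 0.968228, coefficient = 1
x_1 = 2.2500, f(x_1) = 0.605398, coefficient = 2
x_2 = 2.7500, f(x_2) = 0.145665, coefficient = 2
x_3 = 3.2500, f(x_3) = 0.011706, coefficient = 2
x_4 = 3.7500, f(x_4) = 0.326682, coefficient = 1

I ≈ (0.500000/2) × 2.820449 = 0.705112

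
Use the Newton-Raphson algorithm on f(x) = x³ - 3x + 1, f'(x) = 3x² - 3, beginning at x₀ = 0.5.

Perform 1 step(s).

f(x) = x³ - 3x + 1
f'(x) = 3x² - 3
x₀ = 0.5

Newton-Raphson formula: x_{n+1} = x_n - f(x_n)/f'(x_n)

Iteration 1:
  f(0.500000) = -0.375000
  f'(0.500000) = -2.250000
  x_1 = 0.500000 - (-0.375000)/(-2.250000) = 0.333333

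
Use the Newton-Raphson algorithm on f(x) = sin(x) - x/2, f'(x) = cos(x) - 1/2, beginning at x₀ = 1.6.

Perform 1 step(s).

f(x) = sin(x) - x/2
f'(x) = cos(x) - 1/2
x₀ = 1.6

Newton-Raphson formula: x_{n+1} = x_n - f(x_n)/f'(x_n)

Iteration 1:
  f(1.600000) = 0.199574
  f'(1.600000) = -0.529200
  x_1 = 1.600000 - 0.199574/(-0.529200) = 1.977124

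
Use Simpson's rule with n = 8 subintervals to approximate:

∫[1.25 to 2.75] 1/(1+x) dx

f(x) = 1/(1+x)
a = 1.25, b = 2.75, n = 8
h = (b - a)/n = 0.187500

Simpson's rule: (h/3)[f(x₀) + 4f(x₁) + 2f(x₂) + ... + f(xₙ)]

x_0 = 1.2500, f(x_0) = 0.444444, coefficient = 1
x_1 = 1.4375, f(x_1) = 0.410256, coefficient = 4
x_2 = 1.6250, f(x_2) = 0.380952, coefficient = 2
x_3 = 1.8125, f(x_3) = 0.355556, coefficient = 4
x_4 = 2.0000, f(x_4) = 0.333333, coefficient = 2
x_5 = 2.1875, f(x_5) = 0.313725, coefficient = 4
x_6 = 2.3750, f(x_6) = 0.296296, coefficient = 2
x_7 = 2.5625, f(x_7) = 0.280702, coefficient = 4
x_8 = 2.7500, f(x_8) = 0.266667, coefficient = 1

I ≈ (0.187500/3) × 8.173232 = 0.510827
Exact value: 0.510826
Error: 0.000001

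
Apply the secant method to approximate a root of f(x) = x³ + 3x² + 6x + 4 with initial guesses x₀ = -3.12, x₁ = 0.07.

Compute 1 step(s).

f(x) = x³ + 3x² + 6x + 4
x₀ = -3.12, x₁ = 0.07

Secant formula: x_{n+1} = x_n - f(x_n)(x_n - x_{n-1})/(f(x_n) - f(x_{n-1}))

Iteration 1:
  f(-3.120000) = -15.888128
  f(0.070000) = 4.435043
  x_2 = 0.070000 - 4.435043×(0.070000 - (-3.120000))/(4.435043 - (-15.888128))
       = -0.626141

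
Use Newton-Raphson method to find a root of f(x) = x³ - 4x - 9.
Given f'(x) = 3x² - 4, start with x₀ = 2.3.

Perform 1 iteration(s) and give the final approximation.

f(x) = x³ - 4x - 9
f'(x) = 3x² - 4
x₀ = 2.3

Newton-Raphson formula: x_{n+1} = x_n - f(x_n)/f'(x_n)

Iteration 1:
  f(2.300000) = -6.033000
  f'(2.300000) = 11.870000
  x_1 = 2.300000 - (-6.033000)/11.870000 = 2.808256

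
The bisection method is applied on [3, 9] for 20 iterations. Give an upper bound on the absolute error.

Bisection error bound: |error| ≤ (b-a)/2^n
|error| ≤ (9 - 3)/2^20 = 6/2^20
|error| ≤ 0.0000057220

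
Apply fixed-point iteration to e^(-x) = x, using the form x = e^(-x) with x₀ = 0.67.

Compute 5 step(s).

Equation: e^(-x) = x
Fixed-point form: x = e^(-x)
x₀ = 0.67

x_1 = g(0.670000) = 0.511709
x_2 = g(0.511709) = 0.599470
x_3 = g(0.599470) = 0.549102
x_4 = g(0.549102) = 0.577468
x_5 = g(0.577468) = 0.561318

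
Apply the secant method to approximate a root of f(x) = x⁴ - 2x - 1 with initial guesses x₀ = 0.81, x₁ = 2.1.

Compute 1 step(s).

f(x) = x⁴ - 2x - 1
x₀ = 0.81, x₁ = 2.1

Secant formula: x_{n+1} = x_n - f(x_n)(x_n - x_{n-1})/(f(x_n) - f(x_{n-1}))

Iteration 1:
  f(0.810000) = -2.189533
  f(2.100000) = 14.248100
  x_2 = 2.100000 - 14.248100×(2.100000 - 0.810000)/(14.248100 - (-2.189533))
       = 0.981831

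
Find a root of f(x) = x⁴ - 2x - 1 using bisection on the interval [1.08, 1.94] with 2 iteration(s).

f(x) = x⁴ - 2x - 1
Initial interval: [1.08, 1.94]

Iteration 1:
  c_1 = (1.080000 + 1.940000)/2 = 1.510000
  f(c_1) = f(1.510000) = 1.178856
  f(a) × f(c) < 0, new interval: [1.080000, 1.510000]
Iteration 2:
  c_2 = (1.080000 + 1.510000)/2 = 1.295000
  f(c_2) = f(1.295000) = -0.777587
  f(a) × f(c) ≥ 0, new interval: [1.295000, 1.510000]

After 2 iteration(s), the approximation is c_2 = 1.295000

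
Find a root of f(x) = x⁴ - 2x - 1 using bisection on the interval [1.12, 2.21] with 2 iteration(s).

f(x) = x⁴ - 2x - 1
Initial interval: [1.12, 2.21]

Iteration 1:
  c_1 = (1.120000 + 2.210000)/2 = 1.665000
  f(c_1) = f(1.665000) = 3.355231
  f(a) × f(c) < 0, new interval: [1.120000, 1.665000]
Iteration 2:
  c_2 = (1.120000 + 1.665000)/2 = 1.392500
  f(c_2) = f(1.392500) = -0.025061
  f(a) × f(c) ≥ 0, new interval: [1.392500, 1.665000]

After 2 iteration(s), the approximation is c_2 = 1.392500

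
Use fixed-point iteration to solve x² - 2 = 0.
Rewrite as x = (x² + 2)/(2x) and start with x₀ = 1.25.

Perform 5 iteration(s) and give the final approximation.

Equation: x² - 2 = 0
Fixed-point form: x = (x² + 2)/(2x)
x₀ = 1.25

x_1 = g(1.250000) = 1.425000
x_2 = g(1.425000) = 1.414254
x_3 = g(1.414254) = 1.414214
x_4 = g(1.414214) = 1.414214
x_5 = g(1.414214) = 1.414214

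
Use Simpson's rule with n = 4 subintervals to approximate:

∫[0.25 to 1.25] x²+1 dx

f(x) = x²+1
a = 0.25, b = 1.25, n = 4
h = (b - a)/n = 0.250000

Simpson's rule: (h/3)[f(x₀) + 4f(x₁) + 2f(x₂) + ... + f(xₙ)]

x_0 = 0.2500, f(x_0) = 1.062500, coefficient = 1
x_1 = 0.5000, f(x_1) = 1.250000, coefficient = 4
x_2 = 0.7500, f(x_2) = 1.562500, coefficient = 2
x_3 = 1.0000, f(x_3) = 2.000000, coefficient = 4
x_4 = 1.2500, f(x_4) = 2.562500, coefficient = 1

I ≈ (0.250000/3) × 19.750000 = 1.645833
Exact value: 1.645833
Error: 0.000000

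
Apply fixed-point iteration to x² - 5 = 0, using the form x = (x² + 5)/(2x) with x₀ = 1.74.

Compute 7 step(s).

Equation: x² - 5 = 0
Fixed-point form: x = (x² + 5)/(2x)
x₀ = 1.74

x_1 = g(1.740000) = 2.306782
x_2 = g(2.306782) = 2.237152
x_3 = g(2.237152) = 2.236068
x_4 = g(2.236068) = 2.236068
x_5 = g(2.236068) = 2.236068
x_6 = g(2.236068) = 2.236068
x_7 = g(2.236068) = 2.236068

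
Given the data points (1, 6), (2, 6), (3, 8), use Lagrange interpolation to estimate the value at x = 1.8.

Lagrange interpolation formula:
P(x) = Σ yᵢ × Lᵢ(x)
where Lᵢ(x) = Π_{j≠i} (x - xⱼ)/(xᵢ - xⱼ)

L_0(1.8) = (1.8 - 2)/(1 - 2) × (1.8 - 3)/(1 - 3) = 0.120000
L_1(1.8) = (1.8 - 1)/(2 - 1) × (1.8 - 3)/(2 - 3) = 0.960000
L_2(1.8) = (1.8 - 1)/(3 - 1) × (1.8 - 2)/(3 - 2) = -0.080000

P(1.8) = 6×L_0(1.8) + 6×L_1(1.8) + 8×L_2(1.8)
P(1.8) = 5.840000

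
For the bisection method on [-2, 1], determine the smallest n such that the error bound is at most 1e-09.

We need (b-a)/2^n ≤ 1e-09
(1 - (-2))/2^n ≤ 1e-09
3/2^n ≤ 1e-09
2^n ≥ 3000000000
n ≥ log₂(3000000000) = 31.48
n ≥ 32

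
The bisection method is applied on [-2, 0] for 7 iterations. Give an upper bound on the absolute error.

Bisection error bound: |error| ≤ (b-a)/2^n
|error| ≤ (0 - (-2))/2^7 = 2/2^7
|error| ≤ 0.0156250000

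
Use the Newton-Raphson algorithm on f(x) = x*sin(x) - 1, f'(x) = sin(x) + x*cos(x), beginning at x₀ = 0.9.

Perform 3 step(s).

f(x) = x*sin(x) - 1
f'(x) = sin(x) + x*cos(x)
x₀ = 0.9

Newton-Raphson formula: x_{n+1} = x_n - f(x_n)/f'(x_n)

Iteration 1:
  f(0.900000) = -0.295006
  f'(0.900000) = 1.342776
  x_1 = 0.900000 - (-0.295006)/1.342776 = 1.119698
Iteration 2:
  f(1.119698) = 0.007694
  f'(1.119698) = 1.388106
  x_2 = 1.119698 - 0.007694/1.388106 = 1.114156
Iteration 3:
  f(1.114156) = -0.000002
  f'(1.114156) = 1.388810
  x_3 = 1.114156 - (-0.000002)/1.388810 = 1.114157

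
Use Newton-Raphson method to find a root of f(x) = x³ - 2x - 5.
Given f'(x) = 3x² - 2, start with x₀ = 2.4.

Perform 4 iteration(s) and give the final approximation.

f(x) = x³ - 2x - 5
f'(x) = 3x² - 2
x₀ = 2.4

Newton-Raphson formula: x_{n+1} = x_n - f(x_n)/f'(x_n)

Iteration 1:
  f(2.400000) = 4.024000
  f'(2.400000) = 15.280000
  x_1 = 2.400000 - 4.024000/15.280000 = 2.136649
Iteration 2:
  f(2.136649) = 0.481082
  f'(2.136649) = 11.695810
  x_2 = 2.136649 - 0.481082/11.695810 = 2.095516
Iteration 3:
  f(2.095516) = 0.010775
  f'(2.095516) = 11.173567
  x_3 = 2.095516 - 0.010775/11.173567 = 2.094552
Iteration 4:
  f(2.094552) = 0.000006
  f'(2.094552) = 11.161444
  x_4 = 2.094552 - 0.000006/11.161444 = 2.094551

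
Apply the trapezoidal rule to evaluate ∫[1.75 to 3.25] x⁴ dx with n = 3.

f(x) = x⁴
a = 1.75, b = 3.25, n = 3
h = (b - a)/n = 0.500000

Trapezoidal rule: (h/2)[f(x₀) + 2f(x₁) + 2f(x₂) + ... + f(xₙ)]

x_0 = 1.7500, f(x_0) = 9.378906, coefficient = 1
x_1 = 2.2500, f(x_1) = 25.628906, coefficient = 2
x_2 = 2.7500, f(x_2) = 57.191406, coefficient = 2
x_3 = 3.2500, f(x_3) = 111.566406, coefficient = 1

I ≈ (0.500000/2) × 286.585938 = 71.646484
Exact value: 69.235547
Error: 2.410937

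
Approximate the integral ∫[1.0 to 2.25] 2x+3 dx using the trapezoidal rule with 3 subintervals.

f(x) = 2x+3
a = 1.0, b = 2.25, n = 3
h = (b - a)/n = 0.416667

Trapezoidal rule: (h/2)[f(x₀) + 2f(x₁) + 2f(x₂) + ... + f(xₙ)]

x_0 = 1.0000, f(x_0) = 5.000000, coefficient = 1
x_1 = 1.4167, f(x_1) = 5.833333, coefficient = 2
x_2 = 1.8333, f(x_2) = 6.666667, coefficient = 2
x_3 = 2.2500, f(x_3) = 7.500000, coefficient = 1

I ≈ (0.416667/2) × 37.500000 = 7.812500
Exact value: 7.812500
Error: 0.000000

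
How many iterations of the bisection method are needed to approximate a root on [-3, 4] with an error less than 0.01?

We need (b-a)/2^n ≤ 0.01
(4 - (-3))/2^n ≤ 0.01
7/2^n ≤ 0.01
2^n ≥ 700
n ≥ log₂(700) = 9.45
n ≥ 10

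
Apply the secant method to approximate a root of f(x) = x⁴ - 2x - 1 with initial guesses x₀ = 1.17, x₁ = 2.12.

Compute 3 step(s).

f(x) = x⁴ - 2x - 1
x₀ = 1.17, x₁ = 2.12

Secant formula: x_{n+1} = x_n - f(x_n)(x_n - x_{n-1})/(f(x_n) - f(x_{n-1}))

Iteration 1:
  f(1.170000) = -1.466113
  f(2.120000) = 14.959631
  x_2 = 2.120000 - 14.959631×(2.120000 - 1.170000)/(14.959631 - (-1.466113))
       = 1.254794
Iteration 2:
  f(2.120000) = 14.959631
  f(1.254794) = -1.030512
  x_3 = 1.254794 - (-1.030512)×(1.254794 - 2.120000)/(-1.030512 - 14.959631)
       = 1.310554
Iteration 3:
  f(1.254794) = -1.030512
  f(1.310554) = -0.671125
  x_4 = 1.310554 - (-0.671125)×(1.310554 - 1.254794)/(-0.671125 - (-1.030512))
       = 1.414680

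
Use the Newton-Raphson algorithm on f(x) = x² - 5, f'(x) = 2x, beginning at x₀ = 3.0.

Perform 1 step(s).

f(x) = x² - 5
f'(x) = 2x
x₀ = 3.0

Newton-Raphson formula: x_{n+1} = x_n - f(x_n)/f'(x_n)

Iteration 1:
  f(3.000000) = 4.000000
  f'(3.000000) = 6.000000
  x_1 = 3.000000 - 4.000000/6.000000 = 2.333333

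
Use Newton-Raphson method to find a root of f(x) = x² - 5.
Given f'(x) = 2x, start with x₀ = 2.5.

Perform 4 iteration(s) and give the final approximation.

f(x) = x² - 5
f'(x) = 2x
x₀ = 2.5

Newton-Raphson formula: x_{n+1} = x_n - f(x_n)/f'(x_n)

Iteration 1:
  f(2.500000) = 1.250000
  f'(2.500000) = 5.000000
  x_1 = 2.500000 - 1.250000/5.000000 = 2.250000
Iteration 2:
  f(2.250000) = 0.062500
  f'(2.250000) = 4.500000
  x_2 = 2.250000 - 0.062500/4.500000 = 2.236111
Iteration 3:
  f(2.236111) = 0.000193
  f'(2.236111) = 4.472222
  x_3 = 2.236111 - 0.000193/4.472222 = 2.236068
Iteration 4:
  f(2.236068) = 0.000000
  f'(2.236068) = 4.472136
  x_4 = 2.236068 - 0.000000/4.472136 = 2.236068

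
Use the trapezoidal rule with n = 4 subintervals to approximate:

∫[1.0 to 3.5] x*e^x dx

f(x) = x*e^x
a = 1.0, b = 3.5, n = 4
h = (b - a)/n = 0.625000

Trapezoidal rule: (h/2)[f(x₀) + 2f(x₁) + 2f(x₂) + ... + f(xₙ)]

x_0 = 1.0000, f(x_0) = 2.718282, coefficient = 1
x_1 = 1.6250, f(x_1) = 8.252431, coefficient = 2
x_2 = 2.2500, f(x_2) = 21.347406, coefficient = 2
x_3 = 2.8750, f(x_3) = 50.960594, coefficient = 2
x_4 = 3.5000, f(x_4) = 115.904082, coefficient = 1

I ≈ (0.625000/2) × 279.743226 = 87.419758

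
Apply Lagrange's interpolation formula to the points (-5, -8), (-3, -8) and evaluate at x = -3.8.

Lagrange interpolation formula:
P(x) = Σ yᵢ × Lᵢ(x)
where Lᵢ(x) = Π_{j≠i} (x - xⱼ)/(xᵢ - xⱼ)

L_0(-3.8) = (-3.8 - (-3))/(-5 - (-3)) = 0.400000
L_1(-3.8) = (-3.8 - (-5))/(-3 - (-5)) = 0.600000

P(-3.8) = (-8)×L_0(-3.8) + (-8)×L_1(-3.8)
P(-3.8) = -8.000000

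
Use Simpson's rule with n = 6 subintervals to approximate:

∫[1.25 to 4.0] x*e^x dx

f(x) = x*e^x
a = 1.25, b = 4.0, n = 6
h = (b - a)/n = 0.458333

Simpson's rule: (h/3)[f(x₀) + 4f(x₁) + 2f(x₂) + ... + f(xₙ)]

x_0 = 1.2500, f(x_0) = 4.362929, coefficient = 1
x_1 = 1.7083, f(x_1) = 9.429580, coefficient = 4
x_2 = 2.1667, f(x_2) = 18.913133, coefficient = 2
x_3 = 2.6250, f(x_3) = 36.237007, coefficient = 4
x_4 = 3.0833, f(x_4) = 67.312409, coefficient = 2
x_5 = 3.5417, f(x_5) = 122.273959, coefficient = 4
x_6 = 4.0000, f(x_6) = 218.392600, coefficient = 1

I ≈ (0.458333/3) × 1066.968798 = 163.009122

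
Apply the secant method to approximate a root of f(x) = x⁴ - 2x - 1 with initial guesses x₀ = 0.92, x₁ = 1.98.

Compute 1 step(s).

f(x) = x⁴ - 2x - 1
x₀ = 0.92, x₁ = 1.98

Secant formula: x_{n+1} = x_n - f(x_n)(x_n - x_{n-1})/(f(x_n) - f(x_{n-1}))

Iteration 1:
  f(0.920000) = -2.123607
  f(1.980000) = 10.409536
  x_2 = 1.980000 - 10.409536×(1.980000 - 0.920000)/(10.409536 - (-2.123607))
       = 1.099606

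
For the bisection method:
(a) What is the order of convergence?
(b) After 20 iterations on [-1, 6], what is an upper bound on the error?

(a) Bisection has linear (order 1) convergence; the error is halved each step.

(b) Error bound = (b-a)/2^n = (6 - (-1))/2^{20}
    = 7/2^{20}

(a) 1 (linear); (b) error ≤ 6.68e-06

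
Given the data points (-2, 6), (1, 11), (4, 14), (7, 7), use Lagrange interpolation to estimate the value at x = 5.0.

Lagrange interpolation formula:
P(x) = Σ yᵢ × Lᵢ(x)
where Lᵢ(x) = Π_{j≠i} (x - xⱼ)/(xᵢ - xⱼ)

L_0(5.0) = (5.0 - 1)/(-2 - 1) × (5.0 - 4)/(-2 - 4) × (5.0 - 7)/(-2 - 7) = 0.049383
L_1(5.0) = (5.0 - (-2))/(1 - (-2)) × (5.0 - 4)/(1 - 4) × (5.0 - 7)/(1 - 7) = -0.259259
L_2(5.0) = (5.0 - (-2))/(4 - (-2)) × (5.0 - 1)/(4 - 1) × (5.0 - 7)/(4 - 7) = 1.037037
L_3(5.0) = (5.0 - (-2))/(7 - (-2)) × (5.0 - 1)/(7 - 1) × (5.0 - 4)/(7 - 4) = 0.172840

P(5.0) = 6×L_0(5.0) + 11×L_1(5.0) + 14×L_2(5.0) + 7×L_3(5.0)
P(5.0) = 13.172840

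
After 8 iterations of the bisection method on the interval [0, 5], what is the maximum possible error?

Bisection error bound: |error| ≤ (b-a)/2^n
|error| ≤ (5 - 0)/2^8 = 5/2^8
|error| ≤ 0.0195312500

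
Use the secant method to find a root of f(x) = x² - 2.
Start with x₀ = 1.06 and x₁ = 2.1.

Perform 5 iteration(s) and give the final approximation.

f(x) = x² - 2
x₀ = 1.06, x₁ = 2.1

Secant formula: x_{n+1} = x_n - f(x_n)(x_n - x_{n-1})/(f(x_n) - f(x_{n-1}))

Iteration 1:
  f(1.060000) = -0.876400
  f(2.100000) = 2.410000
  x_2 = 2.100000 - 2.410000×(2.100000 - 1.060000)/(2.410000 - (-0.876400))
       = 1.337342
Iteration 2:
  f(2.100000) = 2.410000
  f(1.337342) = -0.211517
  x_3 = 1.337342 - (-0.211517)×(1.337342 - 2.100000)/(-0.211517 - 2.410000)
       = 1.398877
Iteration 3:
  f(1.337342) = -0.211517
  f(1.398877) = -0.043144
  x_4 = 1.398877 - (-0.043144)×(1.398877 - 1.337342)/(-0.043144 - (-0.211517))
       = 1.414644
Iteration 4:
  f(1.398877) = -0.043144
  f(1.414644) = 0.001219
  x_5 = 1.414644 - 0.001219×(1.414644 - 1.398877)/(0.001219 - (-0.043144))
       = 1.414211
Iteration 5:
  f(1.414644) = 0.001219
  f(1.414211) = -0.000007
  x_6 = 1.414211 - (-0.000007)×(1.414211 - 1.414644)/(-0.000007 - 0.001219)
       = 1.414214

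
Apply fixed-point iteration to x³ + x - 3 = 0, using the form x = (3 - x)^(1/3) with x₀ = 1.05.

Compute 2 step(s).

Equation: x³ + x - 3 = 0
Fixed-point form: x = (3 - x)^(1/3)
x₀ = 1.05

x_1 = g(1.050000) = 1.249333
x_2 = g(1.249333) = 1.205224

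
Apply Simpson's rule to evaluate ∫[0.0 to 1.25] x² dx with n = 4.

f(x) = x²
a = 0.0, b = 1.25, n = 4
h = (b - a)/n = 0.312500

Simpson's rule: (h/3)[f(x₀) + 4f(x₁) + 2f(x₂) + ... + f(xₙ)]

x_0 = 0.0000, f(x_0) = 0.000000, coefficient = 1
x_1 = 0.3125, f(x_1) = 0.097656, coefficient = 4
x_2 = 0.6250, f(x_2) = 0.390625, coefficient = 2
x_3 = 0.9375, f(x_3) = 0.878906, coefficient = 4
x_4 = 1.2500, f(x_4) = 1.562500, coefficient = 1

I ≈ (0.312500/3) × 6.250000 = 0.651042
Exact value: 0.651042
Error: 0.000000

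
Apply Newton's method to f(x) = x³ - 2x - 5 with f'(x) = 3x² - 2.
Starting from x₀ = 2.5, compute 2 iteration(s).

f(x) = x³ - 2x - 5
f'(x) = 3x² - 2
x₀ = 2.5

Newton-Raphson formula: x_{n+1} = x_n - f(x_n)/f'(x_n)

Iteration 1:
  f(2.500000) = 5.625000
  f'(2.500000) = 16.750000
  x_1 = 2.500000 - 5.625000/16.750000 = 2.164179
Iteration 2:
  f(2.164179) = 0.807945
  f'(2.164179) = 12.051014
  x_2 = 2.164179 - 0.807945/12.051014 = 2.097135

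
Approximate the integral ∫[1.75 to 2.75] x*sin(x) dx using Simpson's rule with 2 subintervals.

f(x) = x*sin(x)
a = 1.75, b = 2.75, n = 2
h = (b - a)/n = 0.500000

Simpson's rule: (h/3)[f(x₀) + 4f(x₁) + 2f(x₂) + ... + f(xₙ)]

x_0 = 1.7500, f(x_0) = 1.721975, coefficient = 1
x_1 = 2.2500, f(x_1) = 1.750665, coefficient = 4
x_2 = 2.7500, f(x_2) = 1.049568, coefficient = 1

I ≈ (0.500000/3) × 9.774202 = 1.629034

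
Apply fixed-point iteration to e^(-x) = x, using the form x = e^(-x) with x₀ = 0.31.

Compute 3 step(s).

Equation: e^(-x) = x
Fixed-point form: x = e^(-x)
x₀ = 0.31

x_1 = g(0.310000) = 0.733447
x_2 = g(0.733447) = 0.480251
x_3 = g(0.480251) = 0.618628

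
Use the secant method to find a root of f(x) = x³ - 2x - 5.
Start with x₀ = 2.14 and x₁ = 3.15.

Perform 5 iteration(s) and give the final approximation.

f(x) = x³ - 2x - 5
x₀ = 2.14, x₁ = 3.15

Secant formula: x_{n+1} = x_n - f(x_n)(x_n - x_{n-1})/(f(x_n) - f(x_{n-1}))

Iteration 1:
  f(2.140000) = 0.520344
  f(3.150000) = 19.955875
  x_2 = 3.150000 - 19.955875×(3.150000 - 2.140000)/(19.955875 - 0.520344)
       = 2.112959
Iteration 2:
  f(3.150000) = 19.955875
  f(2.112959) = 0.207595
  x_3 = 2.112959 - 0.207595×(2.112959 - 3.150000)/(0.207595 - 19.955875)
       = 2.102058
Iteration 3:
  f(2.112959) = 0.207595
  f(2.102058) = 0.084138
  x_4 = 2.102058 - 0.084138×(2.102058 - 2.112959)/(0.084138 - 0.207595)
       = 2.094628
Iteration 4:
  f(2.102058) = 0.084138
  f(2.094628) = 0.000859
  x_5 = 2.094628 - 0.000859×(2.094628 - 2.102058)/(0.000859 - 0.084138)
       = 2.094552
Iteration 5:
  f(2.094628) = 0.000859
  f(2.094552) = 0.000004
  x_6 = 2.094552 - 0.000004×(2.094552 - 2.094628)/(0.000004 - 0.000859)
       = 2.094551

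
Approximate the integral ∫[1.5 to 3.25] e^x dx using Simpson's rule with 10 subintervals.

f(x) = e^x
a = 1.5, b = 3.25, n = 10
h = (b - a)/n = 0.175000

Simpson's rule: (h/3)[f(x₀) + 4f(x₁) + 2f(x₂) + ... + f(xₙ)]

x_0 = 1.5000, f(x_0) = 4.481689, coefficient = 1
x_1 = 1.6750, f(x_1) = 5.338795, coefficient = 4
x_2 = 1.8500, f(x_2) = 6.359820, coefficient = 2
x_3 = 2.0250, f(x_3) = 7.576111, coefficient = 4
x_4 = 2.2000, f(x_4) = 9.025013, coefficient = 2
x_5 = 2.3750, f(x_5) = 10.751013, coefficient = 4
x_6 = 2.5500, f(x_6) = 12.807104, coefficient = 2
x_7 = 2.7250, f(x_7) = 15.256414, coefficient = 4
x_8 = 2.9000, f(x_8) = 18.174145, coefficient = 2
x_9 = 3.0750, f(x_9) = 21.649882, coefficient = 4
x_10 = 3.2500, f(x_10) = 25.790340, coefficient = 1

I ≈ (0.175000/3) × 365.293054 = 21.308761
Exact value: 21.308651
Error: 0.000111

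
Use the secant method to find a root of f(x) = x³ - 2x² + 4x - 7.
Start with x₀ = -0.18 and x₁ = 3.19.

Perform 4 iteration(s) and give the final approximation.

f(x) = x³ - 2x² + 4x - 7
x₀ = -0.18, x₁ = 3.19

Secant formula: x_{n+1} = x_n - f(x_n)(x_n - x_{n-1})/(f(x_n) - f(x_{n-1}))

Iteration 1:
  f(-0.180000) = -7.790632
  f(3.190000) = 17.869559
  x_2 = 3.190000 - 17.869559×(3.190000 - (-0.180000))/(17.869559 - (-7.790632))
       = 0.843158
Iteration 2:
  f(3.190000) = 17.869559
  f(0.843158) = -4.449785
  x_3 = 0.843158 - (-4.449785)×(0.843158 - 3.190000)/(-4.449785 - 17.869559)
       = 1.311045
Iteration 3:
  f(0.843158) = -4.449785
  f(1.311045) = -2.940021
  x_4 = 1.311045 - (-2.940021)×(1.311045 - 0.843158)/(-2.940021 - (-4.449785))
       = 2.222181
Iteration 4:
  f(1.311045) = -2.940021
  f(2.222181) = 2.985869
  x_5 = 2.222181 - 2.985869×(2.222181 - 1.311045)/(2.985869 - (-2.940021))
       = 1.763088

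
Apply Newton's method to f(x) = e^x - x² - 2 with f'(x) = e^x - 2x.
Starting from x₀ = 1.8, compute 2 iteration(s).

f(x) = e^x - x² - 2
f'(x) = e^x - 2x
x₀ = 1.8

Newton-Raphson formula: x_{n+1} = x_n - f(x_n)/f'(x_n)

Iteration 1:
  f(1.800000) = 0.809647
  f'(1.800000) = 2.449647
  x_1 = 1.800000 - 0.809647/2.449647 = 1.469484
Iteration 2:
  f(1.469484) = 0.187608
  f'(1.469484) = 1.408024
  x_2 = 1.469484 - 0.187608/1.408024 = 1.336242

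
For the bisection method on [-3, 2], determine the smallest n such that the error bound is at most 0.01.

We need (b-a)/2^n ≤ 0.01
(2 - (-3))/2^n ≤ 0.01
5/2^n ≤ 0.01
2^n ≥ 500
n ≥ log₂(500) = 8.97
n ≥ 9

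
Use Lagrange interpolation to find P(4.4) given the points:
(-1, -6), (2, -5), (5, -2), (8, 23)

Lagrange interpolation formula:
P(x) = Σ yᵢ × Lᵢ(x)
where Lᵢ(x) = Π_{j≠i} (x - xⱼ)/(xᵢ - xⱼ)

L_0(4.4) = (4.4 - 2)/(-1 - 2) × (4.4 - 5)/(-1 - 5) × (4.4 - 8)/(-1 - 8) = -0.032000
L_1(4.4) = (4.4 - (-1))/(2 - (-1)) × (4.4 - 5)/(2 - 5) × (4.4 - 8)/(2 - 8) = 0.216000
L_2(4.4) = (4.4 - (-1))/(5 - (-1)) × (4.4 - 2)/(5 - 2) × (4.4 - 8)/(5 - 8) = 0.864000
L_3(4.4) = (4.4 - (-1))/(8 - (-1)) × (4.4 - 2)/(8 - 2) × (4.4 - 5)/(8 - 5) = -0.048000

P(4.4) = (-6)×L_0(4.4) + (-5)×L_1(4.4) + (-2)×L_2(4.4) + 23×L_3(4.4)
P(4.4) = -3.720000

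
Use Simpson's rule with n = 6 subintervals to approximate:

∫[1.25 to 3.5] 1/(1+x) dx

f(x) = 1/(1+x)
a = 1.25, b = 3.5, n = 6
h = (b - a)/n = 0.375000

Simpson's rule: (h/3)[f(x₀) + 4f(x₁) + 2f(x₂) + ... + f(xₙ)]

x_0 = 1.2500, f(x_0) = 0.444444, coefficient = 1
x_1 = 1.6250, f(x_1) = 0.380952, coefficient = 4
x_2 = 2.0000, f(x_2) = 0.333333, coefficient = 2
x_3 = 2.3750, f(x_3) = 0.296296, coefficient = 4
x_4 = 2.7500, f(x_4) = 0.266667, coefficient = 2
x_5 = 3.1250, f(x_5) = 0.242424, coefficient = 4
x_6 = 3.5000, f(x_6) = 0.222222, coefficient = 1

I ≈ (0.375000/3) × 5.545358 = 0.693170
Exact value: 0.693147
Error: 0.000023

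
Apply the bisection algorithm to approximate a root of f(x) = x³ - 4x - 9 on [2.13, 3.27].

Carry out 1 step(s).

f(x) = x³ - 4x - 9
Initial interval: [2.13, 3.27]

Iteration 1:
  c_1 = (2.130000 + 3.270000)/2 = 2.700000
  f(c_1) = f(2.700000) = -0.117000
  f(a) × f(c) ≥ 0, new interval: [2.700000, 3.270000]

After 1 iteration(s), the approximation is c_1 = 2.700000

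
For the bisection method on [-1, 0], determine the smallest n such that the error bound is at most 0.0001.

We need (b-a)/2^n ≤ 0.0001
(0 - (-1))/2^n ≤ 0.0001
1/2^n ≤ 0.0001
2^n ≥ 10000
n ≥ log₂(10000) = 13.29
n ≥ 14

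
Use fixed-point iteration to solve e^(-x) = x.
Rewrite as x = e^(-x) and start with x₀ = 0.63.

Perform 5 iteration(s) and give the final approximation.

Equation: e^(-x) = x
Fixed-point form: x = e^(-x)
x₀ = 0.63

x_1 = g(0.630000) = 0.532592
x_2 = g(0.532592) = 0.587081
x_3 = g(0.587081) = 0.555948
x_4 = g(0.555948) = 0.573529
x_5 = g(0.573529) = 0.563533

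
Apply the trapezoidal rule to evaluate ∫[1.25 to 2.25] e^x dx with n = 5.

f(x) = e^x
a = 1.25, b = 2.25, n = 5
h = (b - a)/n = 0.200000

Trapezoidal rule: (h/2)[f(x₀) + 2f(x₁) + 2f(x₂) + ... + f(xₙ)]

x_0 = 1.2500, f(x_0) = 3.490343, coefficient = 1
x_1 = 1.4500, f(x_1) = 4.263115, coefficient = 2
x_2 = 1.6500, f(x_2) = 5.206980, coefficient = 2
x_3 = 1.8500, f(x_3) = 6.359820, coefficient = 2
x_4 = 2.0500, f(x_4) = 7.767901, coefficient = 2
x_5 = 2.2500, f(x_5) = 9.487736, coefficient = 1

I ≈ (0.200000/2) × 60.173709 = 6.017371
Exact value: 5.997393
Error: 0.019978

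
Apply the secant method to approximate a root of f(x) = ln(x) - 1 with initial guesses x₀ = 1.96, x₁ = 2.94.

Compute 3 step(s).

f(x) = ln(x) - 1
x₀ = 1.96, x₁ = 2.94

Secant formula: x_{n+1} = x_n - f(x_n)(x_n - x_{n-1})/(f(x_n) - f(x_{n-1}))

Iteration 1:
  f(1.960000) = -0.327056
  f(2.940000) = 0.078410
  x_2 = 2.940000 - 0.078410×(2.940000 - 1.960000)/(0.078410 - (-0.327056))
       = 2.750486
Iteration 2:
  f(2.940000) = 0.078410
  f(2.750486) = 0.011778
  x_3 = 2.750486 - 0.011778×(2.750486 - 2.940000)/(0.011778 - 0.078410)
       = 2.716988
Iteration 3:
  f(2.750486) = 0.011778
  f(2.716988) = -0.000476
  x_4 = 2.716988 - (-0.000476)×(2.716988 - 2.750486)/(-0.000476 - 0.011778)
       = 2.718289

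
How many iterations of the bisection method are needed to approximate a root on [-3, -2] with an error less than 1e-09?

We need (b-a)/2^n ≤ 1e-09
(-2 - (-3))/2^n ≤ 1e-09
1/2^n ≤ 1e-09
2^n ≥ 1000000000
n ≥ log₂(1000000000) = 29.90
n ≥ 30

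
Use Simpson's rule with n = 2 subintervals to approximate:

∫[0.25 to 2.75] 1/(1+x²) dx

f(x) = 1/(1+x²)
a = 0.25, b = 2.75, n = 2
h = (b - a)/n = 1.250000

Simpson's rule: (h/3)[f(x₀) + 4f(x₁) + 2f(x₂) + ... + f(xₙ)]

x_0 = 0.2500, f(x_0) = 0.941176, coefficient = 1
x_1 = 1.5000, f(x_1) = 0.307692, coefficient = 4
x_2 = 2.7500, f(x_2) = 0.116788, coefficient = 1

I ≈ (1.250000/3) × 2.288734 = 0.953639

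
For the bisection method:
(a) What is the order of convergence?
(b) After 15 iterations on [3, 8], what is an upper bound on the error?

(a) Bisection has linear (order 1) convergence; the error is halved each step.

(b) Error bound = (b-a)/2^n = (8 - 3)/2^{15}
    = 5/2^{15}

(a) 1 (linear); (b) error ≤ 1.53e-04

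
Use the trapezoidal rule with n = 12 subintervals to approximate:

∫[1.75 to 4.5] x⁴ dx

f(x) = x⁴
a = 1.75, b = 4.5, n = 12
h = (b - a)/n = 0.229167

Trapezoidal rule: (h/2)[f(x₀) + 2f(x₁) + 2f(x₂) + ... + f(xₙ)]

x_0 = 1.7500, f(x_0) = 9.378906, coefficient = 1
x_1 = 1.9792, f(x_1) = 15.343678, coefficient = 2
x_2 = 2.2083, f(x_2) = 23.782555, coefficient = 2
x_3 = 2.4375, f(x_3) = 35.300308, coefficient = 2
x_4 = 2.6667, f(x_4) = 50.567901, coefficient = 2
x_5 = 2.8958, f(x_5) = 70.322492, coefficient = 2
x_6 = 3.1250, f(x_6) = 95.367432, coefficient = 2
x_7 = 3.3542, f(x_7) = 126.572266, coefficient = 2
x_8 = 3.5833, f(x_8) = 164.872733, coefficient = 2
x_9 = 3.8125, f(x_9) = 211.270767, coefficient = 2
x_10 = 4.0417, f(x_10) = 266.834494, coefficient = 2
x_11 = 4.2708, f(x_11) = 332.698233, coefficient = 2
x_12 = 4.5000, f(x_12) = 410.062500, coefficient = 1

I ≈ (0.229167/2) × 3205.307125 = 367.274775
Exact value: 365.773633
Error: 1.501142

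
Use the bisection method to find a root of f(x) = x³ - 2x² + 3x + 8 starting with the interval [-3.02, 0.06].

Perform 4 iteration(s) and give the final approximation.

f(x) = x³ - 2x² + 3x + 8
Initial interval: [-3.02, 0.06]

Iteration 1:
  c_1 = (-3.020000 + 0.060000)/2 = -1.480000
  f(c_1) = f(-1.480000) = -4.062592
  f(a) × f(c) ≥ 0, new interval: [-1.480000, 0.060000]
Iteration 2:
  c_2 = (-1.480000 + 0.060000)/2 = -0.710000
  f(c_2) = f(-0.710000) = 4.503889
  f(a) × f(c) < 0, new interval: [-1.480000, -0.710000]
Iteration 3:
  c_3 = (-1.480000 + (-0.710000))/2 = -1.095000
  f(c_3) = f(-1.095000) = 1.004018
  f(a) × f(c) < 0, new interval: [-1.480000, -1.095000]
Iteration 4:
  c_4 = (-1.480000 + (-1.095000))/2 = -1.287500
  f(c_4) = f(-1.287500) = -1.312045
  f(a) × f(c) ≥ 0, new interval: [-1.287500, -1.095000]

After 4 iteration(s), the approximation is c_4 = -1.287500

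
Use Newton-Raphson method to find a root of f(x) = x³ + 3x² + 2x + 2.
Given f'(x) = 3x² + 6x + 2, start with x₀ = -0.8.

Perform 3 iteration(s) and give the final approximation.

f(x) = x³ + 3x² + 2x + 2
f'(x) = 3x² + 6x + 2
x₀ = -0.8

Newton-Raphson formula: x_{n+1} = x_n - f(x_n)/f'(x_n)

Iteration 1:
  f(-0.800000) = 1.808000
  f'(-0.800000) = -0.880000
  x_1 = -0.800000 - 1.808000/(-0.880000) = 1.254545
Iteration 2:
  f(1.254545) = 11.205253
  f'(1.254545) = 14.248926
  x_2 = 1.254545 - 11.205253/14.248926 = 0.468153
Iteration 3:
  f(0.468153) = 3.696409
  f'(0.468153) = 5.466416
  x_3 = 0.468153 - 3.696409/5.466416 = -0.208051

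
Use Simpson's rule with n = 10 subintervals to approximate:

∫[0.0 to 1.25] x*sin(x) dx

f(x) = x*sin(x)
a = 0.0, b = 1.25, n = 10
h = (b - a)/n = 0.125000

Simpson's rule: (h/3)[f(x₀) + 4f(x₁) + 2f(x₂) + ... + f(xₙ)]

x_0 = 0.0000, f(x_0) = 0.000000, coefficient = 1
x_1 = 0.1250, f(x_1) = 0.015584, coefficient = 4
x_2 = 0.2500, f(x_2) = 0.061851, coefficient = 2
x_3 = 0.3750, f(x_3) = 0.137352, coefficient = 4
x_4 = 0.5000, f(x_4) = 0.239713, coefficient = 2
x_5 = 0.6250, f(x_5) = 0.365686, coefficient = 4
x_6 = 0.7500, f(x_6) = 0.511229, coefficient = 2
x_7 = 0.8750, f(x_7) = 0.671601, coefficient = 4
x_8 = 1.0000, f(x_8) = 0.841471, coefficient = 2
x_9 = 1.1250, f(x_9) = 1.015051, coefficient = 4
x_10 = 1.2500, f(x_10) = 1.186231, coefficient = 1

I ≈ (0.125000/3) × 13.315854 = 0.554827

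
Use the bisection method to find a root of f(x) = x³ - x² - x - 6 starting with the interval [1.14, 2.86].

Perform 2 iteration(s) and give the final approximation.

f(x) = x³ - x² - x - 6
Initial interval: [1.14, 2.86]

Iteration 1:
  c_1 = (1.140000 + 2.860000)/2 = 2.000000
  f(c_1) = f(2.000000) = -4.000000
  f(a) × f(c) ≥ 0, new interval: [2.000000, 2.860000]
Iteration 2:
  c_2 = (2.000000 + 2.860000)/2 = 2.430000
  f(c_2) = f(2.430000) = 0.014007
  f(a) × f(c) < 0, new interval: [2.000000, 2.430000]

After 2 iteration(s), the approximation is c_2 = 2.430000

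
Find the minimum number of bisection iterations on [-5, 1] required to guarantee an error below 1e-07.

We need (b-a)/2^n ≤ 1e-07
(1 - (-5))/2^n ≤ 1e-07
6/2^n ≤ 1e-07
2^n ≥ 60000000
n ≥ log₂(60000000) = 25.84
n ≥ 26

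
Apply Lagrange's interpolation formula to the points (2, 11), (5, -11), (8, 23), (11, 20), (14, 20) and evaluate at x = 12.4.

Lagrange interpolation formula:
P(x) = Σ yᵢ × Lᵢ(x)
where Lᵢ(x) = Π_{j≠i} (x - xⱼ)/(xᵢ - xⱼ)

L_0(12.4) = (12.4 - 5)/(2 - 5) × (12.4 - 8)/(2 - 8) × (12.4 - 11)/(2 - 11) × (12.4 - 14)/(2 - 14) = -0.037518
L_1(12.4) = (12.4 - 2)/(5 - 2) × (12.4 - 8)/(5 - 8) × (12.4 - 11)/(5 - 11) × (12.4 - 14)/(5 - 14) = 0.210910
L_2(12.4) = (12.4 - 2)/(8 - 2) × (12.4 - 5)/(8 - 5) × (12.4 - 11)/(8 - 11) × (12.4 - 14)/(8 - 14) = -0.532069
L_3(12.4) = (12.4 - 2)/(11 - 2) × (12.4 - 5)/(11 - 5) × (12.4 - 8)/(11 - 8) × (12.4 - 14)/(11 - 14) = 1.114812
L_4(12.4) = (12.4 - 2)/(14 - 2) × (12.4 - 5)/(14 - 5) × (12.4 - 8)/(14 - 8) × (12.4 - 11)/(14 - 11) = 0.243865

P(12.4) = 11×L_0(12.4) + (-11)×L_1(12.4) + 23×L_2(12.4) + 20×L_3(12.4) + 20×L_4(12.4)
P(12.4) = 12.203233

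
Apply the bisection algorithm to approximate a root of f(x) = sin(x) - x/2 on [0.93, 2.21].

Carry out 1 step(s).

f(x) = sin(x) - x/2
Initial interval: [0.93, 2.21]

Iteration 1:
  c_1 = (0.930000 + 2.210000)/2 = 1.570000
  f(c_1) = f(1.570000) = 0.215000
  f(a) × f(c) ≥ 0, new interval: [1.570000, 2.210000]

After 1 iteration(s), the approximation is c_1 = 1.570000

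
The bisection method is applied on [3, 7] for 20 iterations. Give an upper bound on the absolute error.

Bisection error bound: |error| ≤ (b-a)/2^n
|error| ≤ (7 - 3)/2^20 = 4/2^20
|error| ≤ 0.0000038147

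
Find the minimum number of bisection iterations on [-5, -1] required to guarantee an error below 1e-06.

We need (b-a)/2^n ≤ 1e-06
(-1 - (-5))/2^n ≤ 1e-06
4/2^n ≤ 1e-06
2^n ≥ 4000000
n ≥ log₂(4000000) = 21.93
n ≥ 22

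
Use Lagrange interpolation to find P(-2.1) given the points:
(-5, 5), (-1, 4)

Lagrange interpolation formula:
P(x) = Σ yᵢ × Lᵢ(x)
where Lᵢ(x) = Π_{j≠i} (x - xⱼ)/(xᵢ - xⱼ)

L_0(-2.1) = (-2.1 - (-1))/(-5 - (-1)) = 0.275000
L_1(-2.1) = (-2.1 - (-5))/(-1 - (-5)) = 0.725000

P(-2.1) = 5×L_0(-2.1) + 4×L_1(-2.1)
P(-2.1) = 4.275000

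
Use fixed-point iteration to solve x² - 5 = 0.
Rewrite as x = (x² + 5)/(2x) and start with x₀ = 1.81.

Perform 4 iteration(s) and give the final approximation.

Equation: x² - 5 = 0
Fixed-point form: x = (x² + 5)/(2x)
x₀ = 1.81

x_1 = g(1.810000) = 2.286215
x_2 = g(2.286215) = 2.236618
x_3 = g(2.236618) = 2.236068
x_4 = g(2.236068) = 2.236068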